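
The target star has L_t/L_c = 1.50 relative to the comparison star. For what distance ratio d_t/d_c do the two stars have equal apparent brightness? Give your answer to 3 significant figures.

1.22

Equal flux requires L_t/d_t² = L_c/d_c², so d_t/d_c = √(L_t/L_c)
= √(1.50) = 1.225.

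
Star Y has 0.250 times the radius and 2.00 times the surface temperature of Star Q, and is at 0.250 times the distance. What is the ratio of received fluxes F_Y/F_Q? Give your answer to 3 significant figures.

L_Y/L_Q = (R_Y/R_Q)²(T_Y/T_Q)⁴ = (0.250)² × (2.00)⁴ = 1.000.
F_Y/F_Q = (L_Y/L_Q)/(d_Y/d_Q)² = 1.000 / (0.250)² = 16.00.

16.0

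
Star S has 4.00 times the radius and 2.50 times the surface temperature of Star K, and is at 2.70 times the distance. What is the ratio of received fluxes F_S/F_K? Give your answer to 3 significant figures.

L_S/L_K = (R_S/R_K)²(T_S/T_K)⁴ = (4.00)² × (2.50)⁴ = 625.0.
F_S/F_K = (L_S/L_K)/(d_S/d_K)² = 625.0 / (2.70)² = 85.73.

85.7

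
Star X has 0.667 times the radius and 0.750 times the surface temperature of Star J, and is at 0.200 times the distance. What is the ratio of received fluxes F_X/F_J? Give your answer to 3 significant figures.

L_X/L_J = (R_X/R_J)²(T_X/T_J)⁴ = (0.667)² × (0.750)⁴ = 0.1408.
F_X/F_J = (L_X/L_J)/(d_X/d_J)² = 0.1408 / (0.200)² = 3.519.

3.52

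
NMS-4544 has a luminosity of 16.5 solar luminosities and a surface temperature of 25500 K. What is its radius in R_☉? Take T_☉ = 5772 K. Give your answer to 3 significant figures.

0.208 R_☉

R/R_☉ = √(L/L_☉) / (T/T_☉)² = √(16.5) / (4.418)²
       = 4.062 / 19.52 = 0.2081.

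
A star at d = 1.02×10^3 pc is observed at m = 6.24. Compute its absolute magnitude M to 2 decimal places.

-3.80

M = m − 5 log₁₀(d/10 pc) = 6.24 − 5 log₁₀(1.02×10^3/10)
  = 6.24 − 5 × 2.009 = 6.24 − 10.04 = -3.80.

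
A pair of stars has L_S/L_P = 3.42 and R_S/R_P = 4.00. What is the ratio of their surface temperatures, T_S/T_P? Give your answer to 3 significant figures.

L ∝ R²T⁴ gives T ∝ (L/R²)^(1/4), so
T_S/T_P = (3.42 / 4.00²)^(1/4) = (0.2137)^(1/4) = 0.6799.

0.680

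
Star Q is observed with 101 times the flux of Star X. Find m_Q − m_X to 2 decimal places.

-5.01

m_Q − m_X = −2.5 log₁₀(F_Q/F_X) = −2.5 log₁₀(101) = −2.5 × (2.004) = -5.011.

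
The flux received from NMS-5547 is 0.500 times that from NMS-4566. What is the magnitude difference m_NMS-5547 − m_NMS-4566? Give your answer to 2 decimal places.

0.75

m_NMS-5547 − m_NMS-4566 = −2.5 log₁₀(F_NMS-5547/F_NMS-4566) = −2.5 log₁₀(0.500) = −2.5 × (-0.301) = 0.753.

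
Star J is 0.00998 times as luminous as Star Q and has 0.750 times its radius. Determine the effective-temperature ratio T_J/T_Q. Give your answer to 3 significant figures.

L ∝ R²T⁴ gives T ∝ (L/R²)^(1/4), so
T_J/T_Q = (0.00998 / 0.750²)^(1/4) = (0.01774)^(1/4) = 0.3650.

0.365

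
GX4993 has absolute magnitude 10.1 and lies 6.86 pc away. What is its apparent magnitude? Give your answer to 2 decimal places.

9.28

m = M + 5 log₁₀(d/10 pc) = 10.1 + 5 log₁₀(6.86/10)
  = 10.1 + 5 × -0.164 = 10.1 + -0.82 = 9.28.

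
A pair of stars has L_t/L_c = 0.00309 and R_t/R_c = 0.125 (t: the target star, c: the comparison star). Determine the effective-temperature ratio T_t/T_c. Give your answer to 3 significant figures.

L ∝ R²T⁴ gives T ∝ (L/R²)^(1/4), so
T_t/T_c = (0.00309 / 0.125²)^(1/4) = (0.1978)^(1/4) = 0.6669.

0.667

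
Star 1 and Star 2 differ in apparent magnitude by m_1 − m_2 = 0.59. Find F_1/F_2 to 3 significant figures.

0.581

F_1/F_2 = 10^(−(m_1 − m_2)/2.5) = 10^(-0.59/2.5) = 10^-0.236 = 0.5808.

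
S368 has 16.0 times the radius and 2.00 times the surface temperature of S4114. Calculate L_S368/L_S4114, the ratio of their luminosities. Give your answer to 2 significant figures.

4.1×10^3

From the Stefan–Boltzmann law, L ∝ R²T⁴, so
L_S368/L_S4114 = (R_S368/R_S4114)² (T_S368/T_S4114)⁴ = (16.0)² × (2.00)⁴ = 256.0 × 16.00 = 4096.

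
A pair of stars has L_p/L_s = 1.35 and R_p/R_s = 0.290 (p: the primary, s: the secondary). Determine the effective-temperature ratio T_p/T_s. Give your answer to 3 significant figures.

L ∝ R²T⁴ gives T ∝ (L/R²)^(1/4), so
T_p/T_s = (1.35 / 0.290²)^(1/4) = (16.05)^(1/4) = 2.002.

2.00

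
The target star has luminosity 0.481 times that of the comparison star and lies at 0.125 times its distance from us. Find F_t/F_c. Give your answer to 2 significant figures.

F = L/(4πd²), so F_t/F_c = (L_t/L_c) / (d_t/d_c)²
= 0.481 / (0.125)² = 0.481 / 0.01562 = 30.78.

31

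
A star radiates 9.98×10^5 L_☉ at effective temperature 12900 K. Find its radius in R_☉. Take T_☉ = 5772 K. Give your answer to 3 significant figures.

R/R_☉ = √(L/L_☉) / (T/T_☉)² = √(9.98×10^5) / (2.235)²
       = 999.0 / 4.995 = 200.0.

200 R_☉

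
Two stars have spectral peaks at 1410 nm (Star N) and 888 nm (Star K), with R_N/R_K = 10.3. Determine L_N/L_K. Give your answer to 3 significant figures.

Wien's law gives T ∝ 1/λ_max, so T_N/T_K = λ_K/λ_N = 888/1410 = 0.6298.
Then L ∝ R²T⁴ gives L_N/L_K = (10.3)² × (0.6298)⁴ = 106.1 × 0.1573 = 16.69.

16.7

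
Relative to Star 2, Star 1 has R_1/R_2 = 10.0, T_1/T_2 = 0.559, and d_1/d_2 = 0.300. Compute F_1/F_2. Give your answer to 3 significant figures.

108

L_1/L_2 = (R_1/R_2)²(T_1/T_2)⁴ = (10.0)² × (0.559)⁴ = 9.764.
F_1/F_2 = (L_1/L_2)/(d_1/d_2)² = 9.764 / (0.300)² = 108.5.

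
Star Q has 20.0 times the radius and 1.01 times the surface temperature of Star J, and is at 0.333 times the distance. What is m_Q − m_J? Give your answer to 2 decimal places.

L_Q/L_J = (20.0)²(1.01)⁴ = 416.2.
F_Q/F_J = (L_Q/L_J)/(d_Q/d_J)² = 416.2/0.1109 = 3754.
m_Q − m_J = −2.5 log₁₀(3754) = -8.94.

-8.94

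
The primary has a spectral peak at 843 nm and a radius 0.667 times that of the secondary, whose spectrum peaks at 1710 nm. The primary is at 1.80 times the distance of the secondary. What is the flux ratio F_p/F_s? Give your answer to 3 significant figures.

Wien's law: T_p/T_s = λ_s/λ_p = 1710/843 = 2.028.
L_p/L_s = (R_p/R_s)²(T_p/T_s)⁴ = (0.667)²(2.028)⁴ = 7.532.
F_p/F_s = (L_p/L_s)/(d_p/d_s)² = 7.532/(1.80)² = 2.325.

2.32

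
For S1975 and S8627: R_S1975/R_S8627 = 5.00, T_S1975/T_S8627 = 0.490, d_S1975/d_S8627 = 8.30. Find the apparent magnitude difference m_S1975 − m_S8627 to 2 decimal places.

4.20

L_S1975/L_S8627 = (5.00)²(0.490)⁴ = 1.441.
F_S1975/F_S8627 = (L_S1975/L_S8627)/(d_S1975/d_S8627)² = 1.441/68.89 = 0.02092.
m_S1975 − m_S8627 = −2.5 log₁₀(0.02092) = 4.20.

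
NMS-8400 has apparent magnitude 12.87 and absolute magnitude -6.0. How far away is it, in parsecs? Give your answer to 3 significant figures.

m − M = 5 log₁₀(d/10 pc)
12.87 − (-6.0) = 18.87 = 5 log₁₀(d/10)
d = 10 × 10^(18.87/5) = 10 × 10^3.774 = 5.943×10^4 pc.

5.94×10^4 pc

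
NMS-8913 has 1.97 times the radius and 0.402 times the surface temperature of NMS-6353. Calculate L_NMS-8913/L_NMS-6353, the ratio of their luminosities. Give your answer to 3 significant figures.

From the Stefan–Boltzmann law, L ∝ R²T⁴, so
L_NMS-8913/L_NMS-6353 = (R_NMS-8913/R_NMS-6353)² (T_NMS-8913/T_NMS-6353)⁴ = (1.97)² × (0.402)⁴ = 3.881 × 0.02612 = 0.1014.

0.101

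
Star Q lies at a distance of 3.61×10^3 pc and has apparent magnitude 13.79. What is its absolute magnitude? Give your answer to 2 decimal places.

1.00

M = m − 5 log₁₀(d/10 pc) = 13.79 − 5 log₁₀(3.61×10^3/10)
  = 13.79 − 5 × 2.558 = 13.79 − 12.79 = 1.00.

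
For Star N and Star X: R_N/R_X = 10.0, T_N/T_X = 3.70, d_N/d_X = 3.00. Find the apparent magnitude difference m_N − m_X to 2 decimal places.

L_N/L_X = (10.0)²(3.70)⁴ = 1.874×10^4.
F_N/F_X = (L_N/L_X)/(d_N/d_X)² = 1.874×10^4/9.000 = 2082.
m_N − m_X = −2.5 log₁₀(2082) = -8.30.

-8.30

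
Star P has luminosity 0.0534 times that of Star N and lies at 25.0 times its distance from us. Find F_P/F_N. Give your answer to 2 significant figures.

F = L/(4πd²), so F_P/F_N = (L_P/L_N) / (d_P/d_N)²
= 0.0534 / (25.0)² = 0.0534 / 625.0 = 8.544×10^-5.

8.5×10^-5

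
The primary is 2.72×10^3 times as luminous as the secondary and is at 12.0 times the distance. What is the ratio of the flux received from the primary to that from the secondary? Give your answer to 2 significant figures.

19

F = L/(4πd²), so F_p/F_s = (L_p/L_s) / (d_p/d_s)²
= 2.72×10^3 / (12.0)² = 2.72×10^3 / 144.0 = 18.89.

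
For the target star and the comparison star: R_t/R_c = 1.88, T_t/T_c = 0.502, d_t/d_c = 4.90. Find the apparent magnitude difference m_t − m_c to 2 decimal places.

5.07

L_t/L_c = (1.88)²(0.502)⁴ = 0.2245.
F_t/F_c = (L_t/L_c)/(d_t/d_c)² = 0.2245/24.01 = 0.009348.
m_t − m_c = −2.5 log₁₀(0.009348) = 5.07.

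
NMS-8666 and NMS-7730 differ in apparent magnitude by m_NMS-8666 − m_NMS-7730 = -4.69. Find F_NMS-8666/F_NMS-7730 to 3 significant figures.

75.2

F_NMS-8666/F_NMS-7730 = 10^(−(m_NMS-8666 − m_NMS-7730)/2.5) = 10^(4.69/2.5) = 10^1.876 = 75.16.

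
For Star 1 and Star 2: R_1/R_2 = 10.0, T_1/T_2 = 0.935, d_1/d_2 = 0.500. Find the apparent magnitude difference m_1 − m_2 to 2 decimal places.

L_1/L_2 = (10.0)²(0.935)⁴ = 76.43.
F_1/F_2 = (L_1/L_2)/(d_1/d_2)² = 76.43/0.2500 = 305.7.
m_1 − m_2 = −2.5 log₁₀(305.7) = -6.21.

-6.21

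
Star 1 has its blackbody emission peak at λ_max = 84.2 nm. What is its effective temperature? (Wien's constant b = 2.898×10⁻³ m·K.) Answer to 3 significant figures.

T = b/λ_max = 2.898×10⁻³ / (84.2×10⁻⁹) = 3.442×10^4 K.

3.44×10^4 K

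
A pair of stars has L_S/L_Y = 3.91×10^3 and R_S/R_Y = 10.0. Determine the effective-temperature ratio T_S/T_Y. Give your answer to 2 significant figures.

2.5

L ∝ R²T⁴ gives T ∝ (L/R²)^(1/4), so
T_S/T_Y = (3.91×10^3 / 10.0²)^(1/4) = (39.10)^(1/4) = 2.501.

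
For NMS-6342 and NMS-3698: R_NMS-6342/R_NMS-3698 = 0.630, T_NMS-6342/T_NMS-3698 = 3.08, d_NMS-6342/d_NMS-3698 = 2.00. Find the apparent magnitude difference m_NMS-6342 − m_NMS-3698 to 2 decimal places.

-2.38

L_NMS-6342/L_NMS-3698 = (0.630)²(3.08)⁴ = 35.72.
F_NMS-6342/F_NMS-3698 = (L_NMS-6342/L_NMS-3698)/(d_NMS-6342/d_NMS-3698)² = 35.72/4.000 = 8.929.
m_NMS-6342 − m_NMS-3698 = −2.5 log₁₀(8.929) = -2.38.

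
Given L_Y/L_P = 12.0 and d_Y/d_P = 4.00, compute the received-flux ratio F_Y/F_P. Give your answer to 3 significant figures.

0.750

F = L/(4πd²), so F_Y/F_P = (L_Y/L_P) / (d_Y/d_P)²
= 12.0 / (4.00)² = 12.0 / 16.00 = 0.7500.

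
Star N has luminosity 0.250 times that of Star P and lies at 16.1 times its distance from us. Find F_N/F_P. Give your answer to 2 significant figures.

F = L/(4πd²), so F_N/F_P = (L_N/L_P) / (d_N/d_P)²
= 0.250 / (16.1)² = 0.250 / 259.2 = 9.645×10^-4.

9.6×10^-4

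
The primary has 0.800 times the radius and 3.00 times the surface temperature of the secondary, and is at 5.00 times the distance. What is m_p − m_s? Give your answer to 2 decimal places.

-0.79

L_p/L_s = (0.800)²(3.00)⁴ = 51.84.
F_p/F_s = (L_p/L_s)/(d_p/d_s)² = 51.84/25.00 = 2.074.
m_p − m_s = −2.5 log₁₀(2.074) = -0.79.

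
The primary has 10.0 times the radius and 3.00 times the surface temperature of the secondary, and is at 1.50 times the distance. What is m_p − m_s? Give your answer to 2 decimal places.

-8.89

L_p/L_s = (10.0)²(3.00)⁴ = 8100.
F_p/F_s = (L_p/L_s)/(d_p/d_s)² = 8100/2.250 = 3600.
m_p − m_s = −2.5 log₁₀(3600) = -8.89.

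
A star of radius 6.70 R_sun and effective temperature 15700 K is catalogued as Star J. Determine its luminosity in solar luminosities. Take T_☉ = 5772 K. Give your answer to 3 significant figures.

2.46×10^3 solar luminosities

L/L_☉ = (R/R_☉)² (T/T_☉)⁴ = (6.70)² × (15700/5772)⁴
       = 44.89 × (2.720)⁴ = 44.89 × 54.74 = 2457.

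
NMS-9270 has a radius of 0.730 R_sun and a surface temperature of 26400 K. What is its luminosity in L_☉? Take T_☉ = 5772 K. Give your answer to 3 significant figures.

L/L_☉ = (R/R_☉)² (T/T_☉)⁴ = (0.730)² × (26400/5772)⁴
       = 0.5329 × (4.574)⁴ = 0.5329 × 437.6 = 233.2.

233 L_☉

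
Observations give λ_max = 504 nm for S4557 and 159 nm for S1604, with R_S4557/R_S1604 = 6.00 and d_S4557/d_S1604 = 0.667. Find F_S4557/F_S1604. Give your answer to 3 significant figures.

0.802

Wien's law: T_S4557/T_S1604 = λ_S1604/λ_S4557 = 159/504 = 0.3155.
L_S4557/L_S1604 = (R_S4557/R_S1604)²(T_S4557/T_S1604)⁴ = (6.00)²(0.3155)⁴ = 0.3566.
F_S4557/F_S1604 = (L_S4557/L_S1604)/(d_S4557/d_S1604)² = 0.3566/(0.667)² = 0.8015.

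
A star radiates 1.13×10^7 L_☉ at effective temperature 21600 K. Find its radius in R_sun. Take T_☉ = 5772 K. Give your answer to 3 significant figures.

240 R_sun

R/R_☉ = √(L/L_☉) / (T/T_☉)² = √(1.13×10^7) / (3.742)²
       = 3362 / 14.00 = 240.0.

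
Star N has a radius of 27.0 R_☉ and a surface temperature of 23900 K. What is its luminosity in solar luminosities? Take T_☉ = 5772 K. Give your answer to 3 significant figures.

L/L_☉ = (R/R_☉)² (T/T_☉)⁴ = (27.0)² × (23900/5772)⁴
       = 729.0 × (4.141)⁴ = 729.0 × 294.0 = 2.143×10^5.

2.14×10^5 solar luminosities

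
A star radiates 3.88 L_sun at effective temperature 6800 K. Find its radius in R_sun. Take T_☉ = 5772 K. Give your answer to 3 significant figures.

1.42 R_sun

R/R_☉ = √(L/L_☉) / (T/T_☉)² = √(3.88) / (1.178)²
       = 1.970 / 1.388 = 1.419.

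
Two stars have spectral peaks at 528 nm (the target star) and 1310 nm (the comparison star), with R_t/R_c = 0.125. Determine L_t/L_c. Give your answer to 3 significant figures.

0.592

Wien's law gives T ∝ 1/λ_max, so T_t/T_c = λ_c/λ_t = 1310/528 = 2.481.
Then L ∝ R²T⁴ gives L_t/L_c = (0.125)² × (2.481)⁴ = 0.01562 × 37.89 = 0.5921.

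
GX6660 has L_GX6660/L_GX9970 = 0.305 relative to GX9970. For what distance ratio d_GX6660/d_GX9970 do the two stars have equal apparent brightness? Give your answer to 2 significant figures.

Equal flux requires L_GX6660/d_GX6660² = L_GX9970/d_GX9970², so d_GX6660/d_GX9970 = √(L_GX6660/L_GX9970)
= √(0.305) = 0.5523.

0.55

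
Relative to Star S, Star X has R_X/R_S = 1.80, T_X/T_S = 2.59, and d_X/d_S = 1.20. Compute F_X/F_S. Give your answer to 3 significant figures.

L_X/L_S = (R_X/R_S)²(T_X/T_S)⁴ = (1.80)² × (2.59)⁴ = 145.8.
F_X/F_S = (L_X/L_S)/(d_X/d_S)² = 145.8 / (1.20)² = 101.2.

101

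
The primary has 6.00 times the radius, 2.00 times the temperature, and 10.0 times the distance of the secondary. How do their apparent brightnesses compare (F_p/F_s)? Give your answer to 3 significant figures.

5.76

L_p/L_s = (R_p/R_s)²(T_p/T_s)⁴ = (6.00)² × (2.00)⁴ = 576.0.
F_p/F_s = (L_p/L_s)/(d_p/d_s)² = 576.0 / (10.0)² = 5.760.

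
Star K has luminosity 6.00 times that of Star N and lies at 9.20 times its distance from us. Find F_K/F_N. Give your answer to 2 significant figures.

0.071

F = L/(4πd²), so F_K/F_N = (L_K/L_N) / (d_K/d_N)²
= 6.00 / (9.20)² = 6.00 / 84.64 = 0.07089.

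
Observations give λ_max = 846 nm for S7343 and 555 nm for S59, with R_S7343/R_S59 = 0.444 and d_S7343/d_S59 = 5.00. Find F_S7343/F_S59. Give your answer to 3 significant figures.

Wien's law: T_S7343/T_S59 = λ_S59/λ_S7343 = 555/846 = 0.6560.
L_S7343/L_S59 = (R_S7343/R_S59)²(T_S7343/T_S59)⁴ = (0.444)²(0.6560)⁴ = 0.03651.
F_S7343/F_S59 = (L_S7343/L_S59)/(d_S7343/d_S59)² = 0.03651/(5.00)² = 0.001461.

0.00146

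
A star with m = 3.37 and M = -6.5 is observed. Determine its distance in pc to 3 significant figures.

m − M = 5 log₁₀(d/10 pc)
3.37 − (-6.5) = 9.87 = 5 log₁₀(d/10)
d = 10 × 10^(9.87/5) = 10 × 10^1.974 = 941.9 pc.

942 pc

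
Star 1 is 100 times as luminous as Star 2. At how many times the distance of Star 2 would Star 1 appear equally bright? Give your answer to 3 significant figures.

Equal flux requires L_1/d_1² = L_2/d_2², so d_1/d_2 = √(L_1/L_2)
= √(100) = 10.00.

10.0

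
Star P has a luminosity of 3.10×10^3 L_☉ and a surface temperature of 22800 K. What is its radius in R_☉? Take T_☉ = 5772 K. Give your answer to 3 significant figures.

R/R_☉ = √(L/L_☉) / (T/T_☉)² = √(3.10×10^3) / (3.950)²
       = 55.68 / 15.60 = 3.568.

3.57 R_☉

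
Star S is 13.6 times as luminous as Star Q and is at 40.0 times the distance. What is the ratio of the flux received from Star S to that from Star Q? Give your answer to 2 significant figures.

F = L/(4πd²), so F_S/F_Q = (L_S/L_Q) / (d_S/d_Q)²
= 13.6 / (40.0)² = 13.6 / 1600 = 0.008500.

0.0085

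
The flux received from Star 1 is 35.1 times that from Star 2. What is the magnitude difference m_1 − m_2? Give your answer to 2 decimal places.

m_1 − m_2 = −2.5 log₁₀(F_1/F_2) = −2.5 log₁₀(35.1) = −2.5 × (1.545) = -3.863.

-3.86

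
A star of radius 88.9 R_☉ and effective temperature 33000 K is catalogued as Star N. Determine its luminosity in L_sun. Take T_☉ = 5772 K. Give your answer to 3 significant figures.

L/L_☉ = (R/R_☉)² (T/T_☉)⁴ = (88.9)² × (33000/5772)⁴
       = 7903 × (5.717)⁴ = 7903 × 1068 = 8.444×10^6.

8.44×10^6 L_sun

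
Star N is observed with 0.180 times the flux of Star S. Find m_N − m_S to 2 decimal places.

1.86

m_N − m_S = −2.5 log₁₀(F_N/F_S) = −2.5 log₁₀(0.180) = −2.5 × (-0.745) = 1.862.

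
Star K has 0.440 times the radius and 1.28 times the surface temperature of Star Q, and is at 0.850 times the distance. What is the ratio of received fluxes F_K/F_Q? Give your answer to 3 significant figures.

0.719

L_K/L_Q = (R_K/R_Q)²(T_K/T_Q)⁴ = (0.440)² × (1.28)⁴ = 0.5197.
F_K/F_Q = (L_K/L_Q)/(d_K/d_Q)² = 0.5197 / (0.850)² = 0.7193.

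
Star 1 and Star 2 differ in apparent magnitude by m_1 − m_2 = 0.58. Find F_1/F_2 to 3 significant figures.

F_1/F_2 = 10^(−(m_1 − m_2)/2.5) = 10^(-0.58/2.5) = 10^-0.232 = 0.5861.

0.586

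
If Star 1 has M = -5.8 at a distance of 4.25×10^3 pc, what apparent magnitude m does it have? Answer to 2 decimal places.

7.34

m = M + 5 log₁₀(d/10 pc) = -5.8 + 5 log₁₀(4.25×10^3/10)
  = -5.8 + 5 × 2.628 = -5.8 + 13.14 = 7.34.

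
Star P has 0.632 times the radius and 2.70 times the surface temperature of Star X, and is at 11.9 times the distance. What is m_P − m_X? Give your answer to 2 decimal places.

2.06

L_P/L_X = (0.632)²(2.70)⁴ = 21.23.
F_P/F_X = (L_P/L_X)/(d_P/d_X)² = 21.23/141.6 = 0.1499.
m_P − m_X = −2.5 log₁₀(0.1499) = 2.06.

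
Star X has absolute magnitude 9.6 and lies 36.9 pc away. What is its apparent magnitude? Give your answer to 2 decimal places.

m = M + 5 log₁₀(d/10 pc) = 9.6 + 5 log₁₀(36.9/10)
  = 9.6 + 5 × 0.567 = 9.6 + 2.84 = 12.44.

12.44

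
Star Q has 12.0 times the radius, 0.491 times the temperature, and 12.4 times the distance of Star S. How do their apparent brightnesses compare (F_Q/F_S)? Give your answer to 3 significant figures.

0.0544

L_Q/L_S = (R_Q/R_S)²(T_Q/T_S)⁴ = (12.0)² × (0.491)⁴ = 8.369.
F_Q/F_S = (L_Q/L_S)/(d_Q/d_S)² = 8.369 / (12.4)² = 0.05443.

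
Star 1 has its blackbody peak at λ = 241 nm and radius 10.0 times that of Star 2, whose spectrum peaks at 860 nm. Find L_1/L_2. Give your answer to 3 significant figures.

Wien's law gives T ∝ 1/λ_max, so T_1/T_2 = λ_2/λ_1 = 860/241 = 3.568.
Then L ∝ R²T⁴ gives L_1/L_2 = (10.0)² × (3.568)⁴ = 100.0 × 162.2 = 1.622×10^4.

1.62×10^4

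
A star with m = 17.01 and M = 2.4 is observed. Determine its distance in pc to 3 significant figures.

m − M = 5 log₁₀(d/10 pc)
17.01 − (2.4) = 14.61 = 5 log₁₀(d/10)
d = 10 × 10^(14.61/5) = 10 × 10^2.922 = 8356 pc.

8.36×10^3 pc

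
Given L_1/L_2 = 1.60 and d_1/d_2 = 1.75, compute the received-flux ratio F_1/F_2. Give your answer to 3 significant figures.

0.522

F = L/(4πd²), so F_1/F_2 = (L_1/L_2) / (d_1/d_2)²
= 1.60 / (1.75)² = 1.60 / 3.062 = 0.5224.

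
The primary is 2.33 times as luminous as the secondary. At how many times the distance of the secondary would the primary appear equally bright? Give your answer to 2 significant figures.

Equal flux requires L_p/d_p² = L_s/d_s², so d_p/d_s = √(L_p/L_s)
= √(2.33) = 1.526.

1.5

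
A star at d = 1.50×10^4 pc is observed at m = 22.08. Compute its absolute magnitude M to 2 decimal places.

M = m − 5 log₁₀(d/10 pc) = 22.08 − 5 log₁₀(1.50×10^4/10)
  = 22.08 − 5 × 3.176 = 22.08 − 15.88 = 6.20.

6.20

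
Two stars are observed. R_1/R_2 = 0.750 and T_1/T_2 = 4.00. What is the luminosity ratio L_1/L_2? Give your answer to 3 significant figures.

144

From the Stefan–Boltzmann law, L ∝ R²T⁴, so
L_1/L_2 = (R_1/R_2)² (T_1/T_2)⁴ = (0.750)² × (4.00)⁴ = 0.5625 × 256.0 = 144.0.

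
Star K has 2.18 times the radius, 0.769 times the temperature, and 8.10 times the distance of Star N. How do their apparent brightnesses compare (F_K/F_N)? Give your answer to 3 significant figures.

L_K/L_N = (R_K/R_N)²(T_K/T_N)⁴ = (2.18)² × (0.769)⁴ = 1.662.
F_K/F_N = (L_K/L_N)/(d_K/d_N)² = 1.662 / (8.10)² = 0.02533.

0.0253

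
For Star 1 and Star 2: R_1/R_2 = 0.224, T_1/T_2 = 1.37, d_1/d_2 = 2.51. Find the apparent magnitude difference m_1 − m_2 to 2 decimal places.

L_1/L_2 = (0.224)²(1.37)⁴ = 0.1768.
F_1/F_2 = (L_1/L_2)/(d_1/d_2)² = 0.1768/6.300 = 0.02806.
m_1 − m_2 = −2.5 log₁₀(0.02806) = 3.88.

3.88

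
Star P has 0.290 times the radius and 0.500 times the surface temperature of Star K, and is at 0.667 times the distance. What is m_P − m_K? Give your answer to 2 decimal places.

4.82

L_P/L_K = (0.290)²(0.500)⁴ = 0.005256.
F_P/F_K = (L_P/L_K)/(d_P/d_K)² = 0.005256/0.4449 = 0.01181.
m_P − m_K = −2.5 log₁₀(0.01181) = 4.82.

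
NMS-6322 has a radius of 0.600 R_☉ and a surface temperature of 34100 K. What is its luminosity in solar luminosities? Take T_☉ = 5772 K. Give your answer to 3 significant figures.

439 solar luminosities

L/L_☉ = (R/R_☉)² (T/T_☉)⁴ = (0.600)² × (34100/5772)⁴
       = 0.3600 × (5.908)⁴ = 0.3600 × 1218 = 438.5.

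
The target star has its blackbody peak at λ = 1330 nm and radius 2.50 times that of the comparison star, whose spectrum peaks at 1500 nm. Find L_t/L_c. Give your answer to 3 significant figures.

10.1

Wien's law gives T ∝ 1/λ_max, so T_t/T_c = λ_c/λ_t = 1500/1330 = 1.128.
Then L ∝ R²T⁴ gives L_t/L_c = (2.50)² × (1.128)⁴ = 6.250 × 1.618 = 10.11.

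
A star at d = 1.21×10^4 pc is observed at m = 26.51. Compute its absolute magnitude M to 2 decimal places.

M = m − 5 log₁₀(d/10 pc) = 26.51 − 5 log₁₀(1.21×10^4/10)
  = 26.51 − 5 × 3.083 = 26.51 − 15.41 = 11.10.

11.10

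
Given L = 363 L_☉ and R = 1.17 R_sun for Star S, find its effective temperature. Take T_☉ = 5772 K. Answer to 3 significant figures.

2.33×10^4 K

T/T_☉ = (L/L_☉)^(1/4) / (R/R_☉)^(1/2)
T = 5772 × (363)^(1/4) / √(1.17) = 5772 × 4.365 / 1.082 = 2.329×10^4 K.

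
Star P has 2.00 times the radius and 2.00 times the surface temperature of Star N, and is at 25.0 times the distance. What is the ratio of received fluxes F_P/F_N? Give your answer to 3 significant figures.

0.102

L_P/L_N = (R_P/R_N)²(T_P/T_N)⁴ = (2.00)² × (2.00)⁴ = 64.00.
F_P/F_N = (L_P/L_N)/(d_P/d_N)² = 64.00 / (25.0)² = 0.1024.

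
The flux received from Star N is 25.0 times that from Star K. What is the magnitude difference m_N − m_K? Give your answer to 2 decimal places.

-3.49

m_N − m_K = −2.5 log₁₀(F_N/F_K) = −2.5 log₁₀(25.0) = −2.5 × (1.398) = -3.495.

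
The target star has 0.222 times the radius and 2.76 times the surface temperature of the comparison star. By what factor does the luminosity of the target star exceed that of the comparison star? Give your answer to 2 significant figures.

2.9

From the Stefan–Boltzmann law, L ∝ R²T⁴, so
L_t/L_c = (R_t/R_c)² (T_t/T_c)⁴ = (0.222)² × (2.76)⁴ = 0.04928 × 58.03 = 2.860.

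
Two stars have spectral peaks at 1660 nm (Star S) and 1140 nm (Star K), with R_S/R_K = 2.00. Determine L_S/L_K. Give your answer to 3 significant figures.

0.890

Wien's law gives T ∝ 1/λ_max, so T_S/T_K = λ_K/λ_S = 1140/1660 = 0.6867.
Then L ∝ R²T⁴ gives L_S/L_K = (2.00)² × (0.6867)⁴ = 4.000 × 0.2224 = 0.8897.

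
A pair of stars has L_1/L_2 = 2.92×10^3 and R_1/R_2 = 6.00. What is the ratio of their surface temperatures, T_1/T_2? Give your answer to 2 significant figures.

3.0

L ∝ R²T⁴ gives T ∝ (L/R²)^(1/4), so
T_1/T_2 = (2.92×10^3 / 6.00²)^(1/4) = (81.11)^(1/4) = 3.001.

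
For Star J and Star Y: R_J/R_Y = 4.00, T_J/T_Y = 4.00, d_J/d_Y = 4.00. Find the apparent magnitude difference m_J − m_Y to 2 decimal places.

-6.02

L_J/L_Y = (4.00)²(4.00)⁴ = 4096.
F_J/F_Y = (L_J/L_Y)/(d_J/d_Y)² = 4096/16.00 = 256.0.
m_J − m_Y = −2.5 log₁₀(256.0) = -6.02.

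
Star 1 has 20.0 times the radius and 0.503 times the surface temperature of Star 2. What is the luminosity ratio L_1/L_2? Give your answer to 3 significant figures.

25.6

From the Stefan–Boltzmann law, L ∝ R²T⁴, so
L_1/L_2 = (R_1/R_2)² (T_1/T_2)⁴ = (20.0)² × (0.503)⁴ = 400.0 × 0.06401 = 25.61.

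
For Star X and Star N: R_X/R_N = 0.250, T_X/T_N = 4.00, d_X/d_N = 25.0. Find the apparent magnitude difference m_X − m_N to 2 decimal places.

L_X/L_N = (0.250)²(4.00)⁴ = 16.00.
F_X/F_N = (L_X/L_N)/(d_X/d_N)² = 16.00/625.0 = 0.02560.
m_X − m_N = −2.5 log₁₀(0.02560) = 3.98.

3.98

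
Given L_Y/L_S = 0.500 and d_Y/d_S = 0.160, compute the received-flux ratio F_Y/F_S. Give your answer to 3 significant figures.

19.5

F = L/(4πd²), so F_Y/F_S = (L_Y/L_S) / (d_Y/d_S)²
= 0.500 / (0.160)² = 0.500 / 0.02560 = 19.53.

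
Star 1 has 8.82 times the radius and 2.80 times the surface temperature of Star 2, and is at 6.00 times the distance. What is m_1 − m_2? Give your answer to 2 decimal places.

L_1/L_2 = (8.82)²(2.80)⁴ = 4782.
F_1/F_2 = (L_1/L_2)/(d_1/d_2)² = 4782/36.00 = 132.8.
m_1 − m_2 = −2.5 log₁₀(132.8) = -5.31.

-5.31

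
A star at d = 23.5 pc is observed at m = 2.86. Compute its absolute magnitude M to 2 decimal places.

M = m − 5 log₁₀(d/10 pc) = 2.86 − 5 log₁₀(23.5/10)
  = 2.86 − 5 × 0.371 = 2.86 − 1.86 = 1.00.

1.00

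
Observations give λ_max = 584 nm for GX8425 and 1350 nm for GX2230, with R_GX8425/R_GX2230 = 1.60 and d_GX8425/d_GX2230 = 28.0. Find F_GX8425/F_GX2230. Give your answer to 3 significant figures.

0.0932

Wien's law: T_GX8425/T_GX2230 = λ_GX2230/λ_GX8425 = 1350/584 = 2.312.
L_GX8425/L_GX2230 = (R_GX8425/R_GX2230)²(T_GX8425/T_GX2230)⁴ = (1.60)²(2.312)⁴ = 73.10.
F_GX8425/F_GX2230 = (L_GX8425/L_GX2230)/(d_GX8425/d_GX2230)² = 73.10/(28.0)² = 0.09324.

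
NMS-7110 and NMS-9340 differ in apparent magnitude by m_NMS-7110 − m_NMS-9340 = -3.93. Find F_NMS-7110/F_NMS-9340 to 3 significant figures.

37.3

F_NMS-7110/F_NMS-9340 = 10^(−(m_NMS-7110 − m_NMS-9340)/2.5) = 10^(3.93/2.5) = 10^1.572 = 37.33.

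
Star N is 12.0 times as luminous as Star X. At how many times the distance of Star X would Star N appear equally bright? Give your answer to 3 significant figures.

Equal flux requires L_N/d_N² = L_X/d_X², so d_N/d_X = √(L_N/L_X)
= √(12.0) = 3.464.

3.46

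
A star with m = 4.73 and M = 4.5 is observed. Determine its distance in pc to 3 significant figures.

11.1 pc

m − M = 5 log₁₀(d/10 pc)
4.73 − (4.5) = 0.23 = 5 log₁₀(d/10)
d = 10 × 10^(0.23/5) = 10 × 10^0.046 = 11.12 pc.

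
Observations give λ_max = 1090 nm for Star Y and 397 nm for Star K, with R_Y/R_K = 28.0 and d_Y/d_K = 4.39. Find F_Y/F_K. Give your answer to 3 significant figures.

0.716

Wien's law: T_Y/T_K = λ_K/λ_Y = 397/1090 = 0.3642.
L_Y/L_K = (R_Y/R_K)²(T_Y/T_K)⁴ = (28.0)²(0.3642)⁴ = 13.80.
F_Y/F_K = (L_Y/L_K)/(d_Y/d_K)² = 13.80/(4.39)² = 0.7159.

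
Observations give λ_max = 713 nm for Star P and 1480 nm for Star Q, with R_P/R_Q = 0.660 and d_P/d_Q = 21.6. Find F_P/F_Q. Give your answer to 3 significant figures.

0.0173

Wien's law: T_P/T_Q = λ_Q/λ_P = 1480/713 = 2.076.
L_P/L_Q = (R_P/R_Q)²(T_P/T_Q)⁴ = (0.660)²(2.076)⁴ = 8.087.
F_P/F_Q = (L_P/L_Q)/(d_P/d_Q)² = 8.087/(21.6)² = 0.01733.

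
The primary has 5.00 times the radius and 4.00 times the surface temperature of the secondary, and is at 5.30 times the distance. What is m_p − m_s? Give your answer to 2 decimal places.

L_p/L_s = (5.00)²(4.00)⁴ = 6400.
F_p/F_s = (L_p/L_s)/(d_p/d_s)² = 6400/28.09 = 227.8.
m_p − m_s = −2.5 log₁₀(227.8) = -5.89.

-5.89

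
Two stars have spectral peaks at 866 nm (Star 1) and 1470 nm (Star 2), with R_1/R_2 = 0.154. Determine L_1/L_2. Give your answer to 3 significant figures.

Wien's law gives T ∝ 1/λ_max, so T_1/T_2 = λ_2/λ_1 = 1470/866 = 1.697.
Then L ∝ R²T⁴ gives L_1/L_2 = (0.154)² × (1.697)⁴ = 0.02372 × 8.302 = 0.1969.

0.197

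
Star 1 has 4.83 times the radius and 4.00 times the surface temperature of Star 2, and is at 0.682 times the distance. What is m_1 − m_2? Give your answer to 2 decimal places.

-10.27

L_1/L_2 = (4.83)²(4.00)⁴ = 5972.
F_1/F_2 = (L_1/L_2)/(d_1/d_2)² = 5972/0.4651 = 1.284×10^4.
m_1 − m_2 = −2.5 log₁₀(1.284×10^4) = -10.27.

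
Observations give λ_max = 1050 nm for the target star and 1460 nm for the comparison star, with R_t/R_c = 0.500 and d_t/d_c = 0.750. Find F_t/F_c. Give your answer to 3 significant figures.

Wien's law: T_t/T_c = λ_c/λ_t = 1460/1050 = 1.390.
L_t/L_c = (R_t/R_c)²(T_t/T_c)⁴ = (0.500)²(1.390)⁴ = 0.9345.
F_t/F_c = (L_t/L_c)/(d_t/d_c)² = 0.9345/(0.750)² = 1.661.

1.66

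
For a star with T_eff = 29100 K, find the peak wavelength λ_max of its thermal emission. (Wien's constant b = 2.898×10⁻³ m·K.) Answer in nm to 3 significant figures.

λ_max = b/T = 2.898×10⁻³ / 29100 = 9.96×10^-8 m = 99.59 nm.

99.6 nm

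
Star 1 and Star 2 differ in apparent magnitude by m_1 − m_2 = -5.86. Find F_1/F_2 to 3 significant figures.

F_1/F_2 = 10^(−(m_1 − m_2)/2.5) = 10^(5.86/2.5) = 10^2.344 = 220.8.

221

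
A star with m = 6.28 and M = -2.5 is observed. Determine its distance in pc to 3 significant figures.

m − M = 5 log₁₀(d/10 pc)
6.28 − (-2.5) = 8.78 = 5 log₁₀(d/10)
d = 10 × 10^(8.78/5) = 10 × 10^1.756 = 570.2 pc.

570 pc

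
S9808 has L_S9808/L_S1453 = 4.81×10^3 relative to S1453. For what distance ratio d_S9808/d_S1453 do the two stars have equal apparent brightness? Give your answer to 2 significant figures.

69

Equal flux requires L_S9808/d_S9808² = L_S1453/d_S1453², so d_S9808/d_S1453 = √(L_S9808/L_S1453)
= √(4.81×10^3) = 69.35.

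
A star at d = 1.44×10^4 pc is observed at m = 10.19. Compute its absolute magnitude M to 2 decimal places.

M = m − 5 log₁₀(d/10 pc) = 10.19 − 5 log₁₀(1.44×10^4/10)
  = 10.19 − 5 × 3.158 = 10.19 − 15.79 = -5.60.

-5.60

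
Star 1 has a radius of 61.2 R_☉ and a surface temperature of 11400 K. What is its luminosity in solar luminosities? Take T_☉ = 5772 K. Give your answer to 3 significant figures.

L/L_☉ = (R/R_☉)² (T/T_☉)⁴ = (61.2)² × (11400/5772)⁴
       = 3745 × (1.975)⁴ = 3745 × 15.22 = 5.699×10^4.

5.70×10^4 solar luminosities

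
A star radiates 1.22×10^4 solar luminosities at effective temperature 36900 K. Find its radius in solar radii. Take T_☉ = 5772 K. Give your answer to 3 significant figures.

R/R_☉ = √(L/L_☉) / (T/T_☉)² = √(1.22×10^4) / (6.393)²
       = 110.5 / 40.87 = 2.703.

2.70 solar radii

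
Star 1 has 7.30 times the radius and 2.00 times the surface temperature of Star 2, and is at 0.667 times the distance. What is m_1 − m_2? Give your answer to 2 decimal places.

-8.21

L_1/L_2 = (7.30)²(2.00)⁴ = 852.6.
F_1/F_2 = (L_1/L_2)/(d_1/d_2)² = 852.6/0.4449 = 1917.
m_1 − m_2 = −2.5 log₁₀(1917) = -8.21.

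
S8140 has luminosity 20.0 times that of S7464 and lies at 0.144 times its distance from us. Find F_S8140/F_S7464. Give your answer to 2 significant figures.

F = L/(4πd²), so F_S8140/F_S7464 = (L_S8140/L_S7464) / (d_S8140/d_S7464)²
= 20.0 / (0.144)² = 20.0 / 0.02074 = 964.5.

9.6×10^2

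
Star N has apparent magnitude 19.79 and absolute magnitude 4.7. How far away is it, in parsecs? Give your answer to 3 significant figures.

m − M = 5 log₁₀(d/10 pc)
19.79 − (4.7) = 15.09 = 5 log₁₀(d/10)
d = 10 × 10^(15.09/5) = 10 × 10^3.018 = 1.042×10^4 pc.

1.04×10^4 pc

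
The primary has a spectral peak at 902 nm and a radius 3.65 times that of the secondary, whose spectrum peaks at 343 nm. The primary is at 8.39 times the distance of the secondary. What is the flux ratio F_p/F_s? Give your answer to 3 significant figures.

Wien's law: T_p/T_s = λ_s/λ_p = 343/902 = 0.3803.
L_p/L_s = (R_p/R_s)²(T_p/T_s)⁴ = (3.65)²(0.3803)⁴ = 0.2786.
F_p/F_s = (L_p/L_s)/(d_p/d_s)² = 0.2786/(8.39)² = 0.003957.

0.00396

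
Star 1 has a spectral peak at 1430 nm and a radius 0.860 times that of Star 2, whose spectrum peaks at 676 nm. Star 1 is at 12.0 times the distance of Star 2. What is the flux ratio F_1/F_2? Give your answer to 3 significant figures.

Wien's law: T_1/T_2 = λ_2/λ_1 = 676/1430 = 0.4727.
L_1/L_2 = (R_1/R_2)²(T_1/T_2)⁴ = (0.860)²(0.4727)⁴ = 0.03694.
F_1/F_2 = (L_1/L_2)/(d_1/d_2)² = 0.03694/(12.0)² = 2.565×10^-4.

2.56×10^-4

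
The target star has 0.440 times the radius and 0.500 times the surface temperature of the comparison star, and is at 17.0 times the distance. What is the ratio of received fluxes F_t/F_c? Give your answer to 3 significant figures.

4.19×10^-5

L_t/L_c = (R_t/R_c)²(T_t/T_c)⁴ = (0.440)² × (0.500)⁴ = 0.01210.
F_t/F_c = (L_t/L_c)/(d_t/d_c)² = 0.01210 / (17.0)² = 4.187×10^-5.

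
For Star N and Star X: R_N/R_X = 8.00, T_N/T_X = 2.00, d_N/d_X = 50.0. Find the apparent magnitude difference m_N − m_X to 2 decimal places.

L_N/L_X = (8.00)²(2.00)⁴ = 1024.
F_N/F_X = (L_N/L_X)/(d_N/d_X)² = 1024/2500 = 0.4096.
m_N − m_X = −2.5 log₁₀(0.4096) = 0.97.

0.97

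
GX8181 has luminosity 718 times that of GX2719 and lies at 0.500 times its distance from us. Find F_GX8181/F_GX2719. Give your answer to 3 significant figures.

2.87×10^3

F = L/(4πd²), so F_GX8181/F_GX2719 = (L_GX8181/L_GX2719) / (d_GX8181/d_GX2719)²
= 718 / (0.500)² = 718 / 0.2500 = 2872.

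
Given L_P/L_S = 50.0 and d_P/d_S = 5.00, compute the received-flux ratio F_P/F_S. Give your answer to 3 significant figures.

2.00

F = L/(4πd²), so F_P/F_S = (L_P/L_S) / (d_P/d_S)²
= 50.0 / (5.00)² = 50.0 / 25.00 = 2.000.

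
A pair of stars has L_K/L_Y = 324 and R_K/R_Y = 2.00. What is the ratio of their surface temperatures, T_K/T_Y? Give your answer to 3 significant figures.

L ∝ R²T⁴ gives T ∝ (L/R²)^(1/4), so
T_K/T_Y = (324 / 2.00²)^(1/4) = (81.00)^(1/4) = 3.000.

3.00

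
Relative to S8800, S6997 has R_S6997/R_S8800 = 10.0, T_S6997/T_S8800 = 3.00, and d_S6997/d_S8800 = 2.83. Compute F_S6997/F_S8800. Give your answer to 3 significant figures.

L_S6997/L_S8800 = (R_S6997/R_S8800)²(T_S6997/T_S8800)⁴ = (10.0)² × (3.00)⁴ = 8100.
F_S6997/F_S8800 = (L_S6997/L_S8800)/(d_S6997/d_S8800)² = 8100 / (2.83)² = 1011.

1.01×10^3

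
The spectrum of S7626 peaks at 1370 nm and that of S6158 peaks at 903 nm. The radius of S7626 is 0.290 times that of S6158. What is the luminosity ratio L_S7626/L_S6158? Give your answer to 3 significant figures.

Wien's law gives T ∝ 1/λ_max, so T_S7626/T_S6158 = λ_S6158/λ_S7626 = 903/1370 = 0.6591.
Then L ∝ R²T⁴ gives L_S7626/L_S6158 = (0.290)² × (0.6591)⁴ = 0.08410 × 0.1887 = 0.01587.

0.0159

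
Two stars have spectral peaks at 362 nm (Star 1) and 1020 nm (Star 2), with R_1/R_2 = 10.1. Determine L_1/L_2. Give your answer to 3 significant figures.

Wien's law gives T ∝ 1/λ_max, so T_1/T_2 = λ_2/λ_1 = 1020/362 = 2.818.
Then L ∝ R²T⁴ gives L_1/L_2 = (10.1)² × (2.818)⁴ = 102.0 × 63.03 = 6430.

6.43×10^3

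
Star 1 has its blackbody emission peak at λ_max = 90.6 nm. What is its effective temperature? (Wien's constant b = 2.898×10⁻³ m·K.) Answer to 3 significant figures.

3.20×10^4 K

T = b/λ_max = 2.898×10⁻³ / (90.6×10⁻⁹) = 3.199×10^4 K.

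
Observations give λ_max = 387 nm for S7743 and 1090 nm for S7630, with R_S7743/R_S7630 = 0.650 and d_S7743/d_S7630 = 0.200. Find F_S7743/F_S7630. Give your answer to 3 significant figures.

665

Wien's law: T_S7743/T_S7630 = λ_S7630/λ_S7743 = 1090/387 = 2.817.
L_S7743/L_S7630 = (R_S7743/R_S7630)²(T_S7743/T_S7630)⁴ = (0.650)²(2.817)⁴ = 26.59.
F_S7743/F_S7630 = (L_S7743/L_S7630)/(d_S7743/d_S7630)² = 26.59/(0.200)² = 664.7.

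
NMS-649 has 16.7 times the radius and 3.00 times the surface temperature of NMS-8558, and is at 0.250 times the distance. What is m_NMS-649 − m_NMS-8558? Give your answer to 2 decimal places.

L_NMS-649/L_NMS-8558 = (16.7)²(3.00)⁴ = 2.259×10^4.
F_NMS-649/F_NMS-8558 = (L_NMS-649/L_NMS-8558)/(d_NMS-649/d_NMS-8558)² = 2.259×10^4/0.06250 = 3.614×10^5.
m_NMS-649 − m_NMS-8558 = −2.5 log₁₀(3.614×10^5) = -13.90.

-13.90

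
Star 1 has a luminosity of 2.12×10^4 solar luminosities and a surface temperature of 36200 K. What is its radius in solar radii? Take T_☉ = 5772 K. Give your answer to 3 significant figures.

R/R_☉ = √(L/L_☉) / (T/T_☉)² = √(2.12×10^4) / (6.272)²
       = 145.6 / 39.33 = 3.702.

3.70 solar radii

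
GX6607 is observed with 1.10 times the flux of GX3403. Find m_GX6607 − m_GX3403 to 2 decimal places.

m_GX6607 − m_GX3403 = −2.5 log₁₀(F_GX6607/F_GX3403) = −2.5 log₁₀(1.10) = −2.5 × (0.041) = -0.103.

-0.10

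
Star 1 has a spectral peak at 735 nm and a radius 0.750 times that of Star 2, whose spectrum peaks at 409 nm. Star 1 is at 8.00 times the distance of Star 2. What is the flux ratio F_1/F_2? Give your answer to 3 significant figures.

Wien's law: T_1/T_2 = λ_2/λ_1 = 409/735 = 0.5565.
L_1/L_2 = (R_1/R_2)²(T_1/T_2)⁴ = (0.750)²(0.5565)⁴ = 0.05393.
F_1/F_2 = (L_1/L_2)/(d_1/d_2)² = 0.05393/(8.00)² = 8.427×10^-4.

8.43×10^-4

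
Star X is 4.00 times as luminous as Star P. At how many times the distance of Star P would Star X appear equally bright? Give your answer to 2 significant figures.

2.0

Equal flux requires L_X/d_X² = L_P/d_P², so d_X/d_P = √(L_X/L_P)
= √(4.00) = 2.000.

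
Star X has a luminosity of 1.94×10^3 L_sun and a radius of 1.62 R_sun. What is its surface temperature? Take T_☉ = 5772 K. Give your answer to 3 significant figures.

3.01×10^4 K

T/T_☉ = (L/L_☉)^(1/4) / (R/R_☉)^(1/2)
T = 5772 × (1.94×10^3)^(1/4) / √(1.62) = 5772 × 6.637 / 1.273 = 3.010×10^4 K.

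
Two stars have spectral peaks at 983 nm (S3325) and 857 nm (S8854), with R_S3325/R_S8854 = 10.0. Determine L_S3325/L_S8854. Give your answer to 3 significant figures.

57.8

Wien's law gives T ∝ 1/λ_max, so T_S3325/T_S8854 = λ_S8854/λ_S3325 = 857/983 = 0.8718.
Then L ∝ R²T⁴ gives L_S3325/L_S8854 = (10.0)² × (0.8718)⁴ = 100.0 × 0.5777 = 57.77.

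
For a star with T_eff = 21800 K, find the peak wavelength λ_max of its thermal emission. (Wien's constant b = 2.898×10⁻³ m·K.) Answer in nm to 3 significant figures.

133 nm

λ_max = b/T = 2.898×10⁻³ / 21800 = 1.33×10^-7 m = 132.9 nm.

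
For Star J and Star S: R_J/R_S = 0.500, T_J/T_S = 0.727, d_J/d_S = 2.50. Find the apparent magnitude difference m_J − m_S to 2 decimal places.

L_J/L_S = (0.500)²(0.727)⁴ = 0.06984.
F_J/F_S = (L_J/L_S)/(d_J/d_S)² = 0.06984/6.250 = 0.01117.
m_J − m_S = −2.5 log₁₀(0.01117) = 4.88.

4.88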